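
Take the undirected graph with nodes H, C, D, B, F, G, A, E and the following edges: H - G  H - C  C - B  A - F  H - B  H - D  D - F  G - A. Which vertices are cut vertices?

H

Removing H increases the component count from 2 to 3, so H is a cut vertex.
By contrast removing D leaves 2 components; it is not a cut vertex. No other vertex is a cut vertex either.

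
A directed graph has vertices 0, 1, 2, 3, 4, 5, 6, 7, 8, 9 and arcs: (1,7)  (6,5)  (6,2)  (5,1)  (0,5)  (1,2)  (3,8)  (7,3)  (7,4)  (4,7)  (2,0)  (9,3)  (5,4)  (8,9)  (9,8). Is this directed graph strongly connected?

No

There is no directed path from 4 to 6, so the graph is not strongly connected.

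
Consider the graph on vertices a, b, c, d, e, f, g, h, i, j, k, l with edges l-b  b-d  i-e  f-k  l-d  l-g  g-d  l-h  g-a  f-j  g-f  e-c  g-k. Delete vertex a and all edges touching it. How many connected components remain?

2

With a gone, the remaining components are: {c, e, i}; {b, d, f, g, h, j, k, l}.
That is 2 components.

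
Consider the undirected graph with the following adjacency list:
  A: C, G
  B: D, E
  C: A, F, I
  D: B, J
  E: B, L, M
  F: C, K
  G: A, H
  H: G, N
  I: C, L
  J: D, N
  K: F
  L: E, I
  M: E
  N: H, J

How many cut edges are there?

3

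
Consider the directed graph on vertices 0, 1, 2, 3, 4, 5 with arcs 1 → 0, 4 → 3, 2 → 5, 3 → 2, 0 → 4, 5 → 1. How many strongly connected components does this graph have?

{0, 1, 2, 3, 4, 5} are all mutually reachable — one SCC of size 6.
That gives 1 strongly connected component.

1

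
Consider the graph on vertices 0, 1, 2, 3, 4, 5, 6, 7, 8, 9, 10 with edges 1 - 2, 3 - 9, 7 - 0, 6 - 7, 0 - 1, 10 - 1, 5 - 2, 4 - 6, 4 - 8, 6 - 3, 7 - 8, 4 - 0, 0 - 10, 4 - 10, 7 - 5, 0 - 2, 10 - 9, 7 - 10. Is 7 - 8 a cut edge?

No

After removing 7 - 8, the path 7-6-4-8 still connects them, so the edge is not a bridge.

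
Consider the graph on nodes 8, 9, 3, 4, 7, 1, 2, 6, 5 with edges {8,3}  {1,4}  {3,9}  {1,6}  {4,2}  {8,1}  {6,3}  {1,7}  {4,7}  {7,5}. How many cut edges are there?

The edges on the cycle 1-4-7-1 are not bridges since each lies on that cycle.
But removing 9—3 disconnects 9 from 3; removing 4—2 disconnects 4 from 2; removing 7—5 disconnects 7 from 5 — these are bridges.
That makes 3 bridges.

3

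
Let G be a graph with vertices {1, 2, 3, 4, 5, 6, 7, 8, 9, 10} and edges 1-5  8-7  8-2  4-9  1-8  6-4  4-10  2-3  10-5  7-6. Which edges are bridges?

2-3, 2-8, 4-9

The edges on the cycle 1-8-7-6-4-10-5-1 are not bridges since each lies on that cycle.
But removing 8-2 disconnects 8 from 2; removing 9-4 disconnects 9 from 4; removing 3-2 disconnects 3 from 2 — these are bridges.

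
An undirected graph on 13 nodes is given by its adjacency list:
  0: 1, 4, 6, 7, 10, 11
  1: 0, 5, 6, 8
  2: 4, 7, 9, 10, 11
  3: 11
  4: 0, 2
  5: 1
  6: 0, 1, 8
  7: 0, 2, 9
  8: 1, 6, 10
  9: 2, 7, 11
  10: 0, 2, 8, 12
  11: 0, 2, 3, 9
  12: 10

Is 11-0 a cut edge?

No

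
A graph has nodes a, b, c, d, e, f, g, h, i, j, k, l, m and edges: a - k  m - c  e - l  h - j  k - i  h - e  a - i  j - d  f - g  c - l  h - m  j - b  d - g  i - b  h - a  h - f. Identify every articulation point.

Removing h increases the component count from 1 to 2, so h is a cut vertex.
By contrast removing a leaves 1 component; it is not a cut vertex. No other vertex is a cut vertex either.

h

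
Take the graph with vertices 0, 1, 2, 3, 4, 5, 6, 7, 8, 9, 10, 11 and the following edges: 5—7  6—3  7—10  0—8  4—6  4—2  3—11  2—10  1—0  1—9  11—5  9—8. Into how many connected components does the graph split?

2

Starting from 0 we can reach 0, 1, 8, 9. That is one component of size 4.
Starting from 2 we can reach 2, 3, 4, 5, 6, 7, 10, 11. That is one component of size 8.
Total: 2 components.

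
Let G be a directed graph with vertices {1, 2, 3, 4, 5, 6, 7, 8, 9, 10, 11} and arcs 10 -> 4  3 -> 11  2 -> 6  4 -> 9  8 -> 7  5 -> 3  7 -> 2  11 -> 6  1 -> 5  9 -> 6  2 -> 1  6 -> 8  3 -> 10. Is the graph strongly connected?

From 1 we can reach every vertex (1, 2, 3, 4, 5, 6, 7, 8, 9, 10, 11), and every vertex can reach 1 (1, 2, 3, 4, 5, 6, 7, 8, 9, 10, 11). So the whole graph is one strongly connected component.

Yes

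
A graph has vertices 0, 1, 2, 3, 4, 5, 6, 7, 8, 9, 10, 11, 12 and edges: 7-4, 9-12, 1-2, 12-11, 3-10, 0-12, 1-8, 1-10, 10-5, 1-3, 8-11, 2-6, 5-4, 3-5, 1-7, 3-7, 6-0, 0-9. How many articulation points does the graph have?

Removing 1 increases the component count from 1 to 2, so 1 is a cut vertex.
By contrast removing 2 leaves 1 component; it is not a cut vertex. No other vertex is a cut vertex either.

1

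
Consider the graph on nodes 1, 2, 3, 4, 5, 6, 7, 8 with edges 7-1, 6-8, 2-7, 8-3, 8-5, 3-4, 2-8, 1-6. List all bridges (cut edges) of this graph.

3-4, 3-8, 5-8

The edges on the cycle 2-7-1-6-8-2 are not bridges since each lies on that cycle.
But removing 8-3 disconnects 8 from 3; removing 8-5 disconnects 8 from 5; removing 3-4 disconnects 3 from 4 — these are bridges.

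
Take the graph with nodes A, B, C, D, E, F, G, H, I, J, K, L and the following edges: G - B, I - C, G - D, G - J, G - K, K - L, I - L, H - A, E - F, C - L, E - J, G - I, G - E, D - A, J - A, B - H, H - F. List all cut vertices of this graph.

G

Removing G increases the component count from 1 to 2, so G is a cut vertex.
By contrast removing E leaves 1 component; it is not a cut vertex. No other vertex is a cut vertex either.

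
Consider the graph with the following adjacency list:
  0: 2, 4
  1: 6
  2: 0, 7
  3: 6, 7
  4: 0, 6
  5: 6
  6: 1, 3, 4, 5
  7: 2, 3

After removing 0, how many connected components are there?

1

With 0 gone, the remaining components are: {1, 2, 3, 4, 5, 6, 7}.
That is 1 component.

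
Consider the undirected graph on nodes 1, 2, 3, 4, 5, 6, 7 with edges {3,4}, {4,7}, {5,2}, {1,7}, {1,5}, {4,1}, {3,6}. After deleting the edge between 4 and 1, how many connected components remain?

4 and 1 are still connected via 4-7-1, so the component count stays at 1.

1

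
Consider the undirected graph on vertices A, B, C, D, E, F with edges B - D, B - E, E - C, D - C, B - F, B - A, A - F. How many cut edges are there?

0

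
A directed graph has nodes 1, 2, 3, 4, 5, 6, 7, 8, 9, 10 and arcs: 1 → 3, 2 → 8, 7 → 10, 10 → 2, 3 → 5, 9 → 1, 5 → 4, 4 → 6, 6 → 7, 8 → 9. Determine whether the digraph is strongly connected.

From 8 we can reach every vertex (1, 2, 3, 4, 5, 6, 7, 8, 9, 10), and every vertex can reach 8 (1, 2, 3, 4, 5, 6, 7, 8, 9, 10). So the whole graph is one strongly connected component.

Yes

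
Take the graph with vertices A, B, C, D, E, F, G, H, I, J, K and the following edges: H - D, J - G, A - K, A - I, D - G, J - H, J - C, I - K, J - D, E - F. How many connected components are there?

4

B is isolated — a component by itself.
Starting from E we can reach E, F. That is one component of size 2.
Starting from A we can reach A, I, K. That is one component of size 3.
Starting from C we can reach C, D, G, H, J. That is one component of size 5.
Total: 4 components.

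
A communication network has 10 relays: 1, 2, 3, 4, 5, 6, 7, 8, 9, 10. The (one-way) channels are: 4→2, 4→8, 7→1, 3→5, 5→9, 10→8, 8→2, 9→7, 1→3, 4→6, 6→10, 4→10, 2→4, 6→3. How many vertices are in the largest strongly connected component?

{2, 4, 6, 8, 10} are all mutually reachable — one SCC of size 5.
{1, 3, 5, 7, 9} are all mutually reachable — one SCC of size 5.
The largest has 5 vertices.

5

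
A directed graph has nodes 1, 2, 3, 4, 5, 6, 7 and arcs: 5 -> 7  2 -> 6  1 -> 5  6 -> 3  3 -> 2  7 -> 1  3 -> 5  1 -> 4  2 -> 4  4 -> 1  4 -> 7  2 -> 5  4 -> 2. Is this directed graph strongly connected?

From 6 we can reach every vertex (1, 2, 3, 4, 5, 6, 7), and every vertex can reach 6 (1, 2, 3, 4, 5, 6, 7). So the whole graph is one strongly connected component.

Yes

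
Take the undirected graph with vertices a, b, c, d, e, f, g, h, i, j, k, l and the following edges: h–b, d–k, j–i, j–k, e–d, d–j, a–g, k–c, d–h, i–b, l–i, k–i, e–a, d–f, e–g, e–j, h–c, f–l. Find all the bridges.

none

The edges on the cycle e-a-g-e are not bridges since each lies on that cycle.
Every edge lies on some cycle, so there are no bridges.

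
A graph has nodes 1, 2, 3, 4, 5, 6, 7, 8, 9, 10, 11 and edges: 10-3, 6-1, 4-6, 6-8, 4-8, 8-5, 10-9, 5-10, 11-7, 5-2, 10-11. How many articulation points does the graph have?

5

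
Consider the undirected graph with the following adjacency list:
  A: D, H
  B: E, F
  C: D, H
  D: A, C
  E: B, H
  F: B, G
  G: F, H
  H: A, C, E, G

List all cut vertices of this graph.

H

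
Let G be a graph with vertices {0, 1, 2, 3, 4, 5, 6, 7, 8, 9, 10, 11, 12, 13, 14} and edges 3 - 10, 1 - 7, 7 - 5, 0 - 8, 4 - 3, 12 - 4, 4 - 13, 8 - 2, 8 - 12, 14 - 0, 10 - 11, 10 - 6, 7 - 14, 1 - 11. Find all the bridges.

10-6, 13-4, 2-8, 5-7

The edges on the cycle 1-7-14-0-8-12-4-3-10-11-1 are not bridges since each lies on that cycle.
But removing 13 - 4 disconnects 13 from 4; removing 2 - 8 disconnects 2 from 8; removing 7 - 5 disconnects 7 from 5; removing 10 - 6 disconnects 10 from 6 — these are bridges.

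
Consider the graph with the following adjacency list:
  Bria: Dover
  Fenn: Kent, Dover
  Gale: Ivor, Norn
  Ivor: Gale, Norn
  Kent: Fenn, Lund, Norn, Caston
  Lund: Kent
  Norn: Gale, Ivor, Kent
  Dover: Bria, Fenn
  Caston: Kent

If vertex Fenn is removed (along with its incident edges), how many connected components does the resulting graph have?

2

With Fenn gone, the remaining components are: {Bria, Dover}; {Gale, Ivor, Kent, Lund, Norn, Caston}.
That is 2 components.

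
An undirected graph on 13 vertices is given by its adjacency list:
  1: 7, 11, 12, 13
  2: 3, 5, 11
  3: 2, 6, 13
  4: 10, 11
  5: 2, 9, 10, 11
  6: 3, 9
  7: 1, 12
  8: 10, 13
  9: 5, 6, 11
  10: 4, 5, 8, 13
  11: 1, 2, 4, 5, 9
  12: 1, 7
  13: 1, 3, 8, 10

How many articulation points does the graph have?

1

Removing 1 increases the component count from 1 to 2, so 1 is a cut vertex.
By contrast removing 8 leaves 1 component; it is not a cut vertex. No other vertex is a cut vertex either.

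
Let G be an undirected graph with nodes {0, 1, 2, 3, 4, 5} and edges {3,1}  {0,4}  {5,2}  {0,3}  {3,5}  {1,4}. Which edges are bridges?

The edges on the cycle 0-3-1-4-0 are not bridges since each lies on that cycle.
But removing 5–2 disconnects 5 from 2; removing 3–5 disconnects 3 from 5 — these are bridges.

2-5, 3-5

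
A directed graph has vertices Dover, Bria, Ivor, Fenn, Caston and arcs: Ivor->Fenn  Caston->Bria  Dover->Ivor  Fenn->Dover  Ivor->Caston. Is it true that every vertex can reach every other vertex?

No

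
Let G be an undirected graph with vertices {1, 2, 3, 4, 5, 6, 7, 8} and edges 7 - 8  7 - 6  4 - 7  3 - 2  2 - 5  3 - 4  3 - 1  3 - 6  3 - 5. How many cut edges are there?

The edges on the cycle 3-2-5-3 are not bridges since each lies on that cycle.
But removing 1 - 3 disconnects 1 from 3; removing 7 - 8 disconnects 7 from 8 — these are bridges.
That makes 2 bridges.

2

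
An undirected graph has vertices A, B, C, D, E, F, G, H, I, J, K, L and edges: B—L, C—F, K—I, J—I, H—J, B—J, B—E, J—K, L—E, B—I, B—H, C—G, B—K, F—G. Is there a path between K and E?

Yes

From K we can reach B, E, H, I, J, K, L, which includes E.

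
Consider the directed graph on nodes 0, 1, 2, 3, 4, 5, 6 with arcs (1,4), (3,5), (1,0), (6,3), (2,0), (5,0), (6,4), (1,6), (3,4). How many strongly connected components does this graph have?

7

{3} is an SCC by itself.
{4} is an SCC by itself.
{6} is an SCC by itself.
{2} is an SCC by itself.
{0} is an SCC by itself.
(and 2 more singleton SCCs)
That gives 7 strongly connected components.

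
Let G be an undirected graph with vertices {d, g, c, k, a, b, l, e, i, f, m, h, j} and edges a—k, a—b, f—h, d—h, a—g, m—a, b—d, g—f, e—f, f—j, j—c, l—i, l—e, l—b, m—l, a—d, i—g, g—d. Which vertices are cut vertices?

a, f, j

Removing a increases the component count from 1 to 2, so a is a cut vertex.
Removing f increases the component count from 1 to 2, so f is a cut vertex.
Removing j increases the component count from 1 to 2, so j is a cut vertex.
By contrast removing h leaves 1 component; it is not a cut vertex. No other vertex is a cut vertex either.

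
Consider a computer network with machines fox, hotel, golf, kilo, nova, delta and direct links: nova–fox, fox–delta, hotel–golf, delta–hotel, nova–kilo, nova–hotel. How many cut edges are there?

2

The edges on the cycle nova-fox-delta-hotel-nova are not bridges since each lies on that cycle.
But removing hotel–golf disconnects hotel from golf; removing nova–kilo disconnects nova from kilo — these are bridges.
That makes 2 bridges.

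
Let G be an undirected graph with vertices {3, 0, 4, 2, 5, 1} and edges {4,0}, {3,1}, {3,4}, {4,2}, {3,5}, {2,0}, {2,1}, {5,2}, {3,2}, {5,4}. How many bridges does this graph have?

0

The edges on the cycle 5-4-0-2-5 are not bridges since each lies on that cycle.
Every edge lies on some cycle, so there are no bridges.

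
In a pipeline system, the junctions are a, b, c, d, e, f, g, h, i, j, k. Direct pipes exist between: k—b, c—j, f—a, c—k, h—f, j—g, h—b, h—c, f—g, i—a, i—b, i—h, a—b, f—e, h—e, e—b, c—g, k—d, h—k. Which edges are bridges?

The edges on the cycle h-c-j-g-f-h are not bridges since each lies on that cycle.
But removing k—d disconnects k from d — this is a bridge.

d-k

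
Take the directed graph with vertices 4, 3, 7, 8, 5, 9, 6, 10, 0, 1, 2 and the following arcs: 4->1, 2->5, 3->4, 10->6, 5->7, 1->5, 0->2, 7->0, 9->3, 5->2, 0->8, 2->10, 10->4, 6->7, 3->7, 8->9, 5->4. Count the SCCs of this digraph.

1

{0, 1, 2, 3, 4, 5, 6, 7, 8, 9, 10} are all mutually reachable — one SCC of size 11.
That gives 1 strongly connected component.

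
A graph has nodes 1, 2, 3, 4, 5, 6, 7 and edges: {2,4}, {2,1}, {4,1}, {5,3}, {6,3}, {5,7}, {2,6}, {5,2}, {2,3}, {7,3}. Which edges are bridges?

The edges on the cycle 2-4-1-2 are not bridges since each lies on that cycle.
Every edge lies on some cycle, so there are no bridges.

none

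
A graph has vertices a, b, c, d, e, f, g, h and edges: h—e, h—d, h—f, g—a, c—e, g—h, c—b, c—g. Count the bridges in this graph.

The edges on the cycle c-g-h-e-c are not bridges since each lies on that cycle.
But removing h—d disconnects h from d; removing g—a disconnects g from a; removing h—f disconnects h from f; removing c—b disconnects c from b — these are bridges.
That makes 4 bridges.

4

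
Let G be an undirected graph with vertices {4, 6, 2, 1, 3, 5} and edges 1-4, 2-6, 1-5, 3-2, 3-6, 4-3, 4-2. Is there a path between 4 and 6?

From 4 we can reach 1, 2, 3, 4, 5, 6, which includes 6.

Yes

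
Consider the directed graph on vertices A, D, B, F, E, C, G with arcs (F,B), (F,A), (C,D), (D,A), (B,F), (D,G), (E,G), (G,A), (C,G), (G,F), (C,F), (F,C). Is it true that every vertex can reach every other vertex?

No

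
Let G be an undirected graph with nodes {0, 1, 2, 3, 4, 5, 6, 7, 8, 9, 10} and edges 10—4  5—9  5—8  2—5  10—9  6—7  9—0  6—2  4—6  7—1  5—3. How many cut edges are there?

The edges on the cycle 10-4-6-2-5-9-10 are not bridges since each lies on that cycle.
But removing 3—5 disconnects 3 from 5; removing 6—7 disconnects 6 from 7; removing 7—1 disconnects 7 from 1; removing 0—9 disconnects 0 from 9 — these are bridges.
In total 5 edges are bridges.

5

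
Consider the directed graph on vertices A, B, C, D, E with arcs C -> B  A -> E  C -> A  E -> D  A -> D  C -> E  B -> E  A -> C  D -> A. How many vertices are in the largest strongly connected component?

{A, B, C, D, E} are all mutually reachable — one SCC of size 5.
The largest has 5 vertices.

5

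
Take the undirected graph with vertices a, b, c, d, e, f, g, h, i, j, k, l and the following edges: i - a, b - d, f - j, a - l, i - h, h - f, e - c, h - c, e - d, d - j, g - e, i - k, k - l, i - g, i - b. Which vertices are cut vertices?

i

Removing i increases the component count from 1 to 2, so i is a cut vertex.
By contrast removing f leaves 1 component; it is not a cut vertex. No other vertex is a cut vertex either.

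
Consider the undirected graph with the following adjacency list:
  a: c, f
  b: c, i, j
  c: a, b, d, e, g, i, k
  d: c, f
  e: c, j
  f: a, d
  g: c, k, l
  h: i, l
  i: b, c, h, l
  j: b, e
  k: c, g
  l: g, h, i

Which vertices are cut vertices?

c

Removing c increases the component count from 1 to 2, so c is a cut vertex.
By contrast removing h leaves 1 component; it is not a cut vertex. No other vertex is a cut vertex either.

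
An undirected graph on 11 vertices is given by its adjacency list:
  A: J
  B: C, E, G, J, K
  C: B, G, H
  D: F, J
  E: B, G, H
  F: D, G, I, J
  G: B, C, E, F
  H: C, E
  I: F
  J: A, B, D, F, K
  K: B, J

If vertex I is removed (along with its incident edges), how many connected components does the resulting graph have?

With I gone, the remaining components are: {A, B, C, D, E, F, G, H, J, K}.
That is 1 component.

1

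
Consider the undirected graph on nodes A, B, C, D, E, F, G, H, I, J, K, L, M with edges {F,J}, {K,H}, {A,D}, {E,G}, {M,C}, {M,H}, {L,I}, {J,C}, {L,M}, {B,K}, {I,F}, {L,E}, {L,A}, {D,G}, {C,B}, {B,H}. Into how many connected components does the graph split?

1

Starting from A we can reach A, B, C, D, E, F, G, H, I, J, K, L, M. That is one component of size 13.
Total: 1 component.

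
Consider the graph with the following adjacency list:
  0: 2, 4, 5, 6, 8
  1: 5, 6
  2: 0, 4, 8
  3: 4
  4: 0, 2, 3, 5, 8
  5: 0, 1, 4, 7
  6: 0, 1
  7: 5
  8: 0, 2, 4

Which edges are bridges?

The edges on the cycle 0-8-2-0 are not bridges since each lies on that cycle.
But removing 7-5 disconnects 7 from 5; removing 3-4 disconnects 3 from 4 — these are bridges.

3-4, 5-7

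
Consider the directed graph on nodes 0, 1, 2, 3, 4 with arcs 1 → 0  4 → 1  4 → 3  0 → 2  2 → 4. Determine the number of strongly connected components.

2

{0, 1, 2, 4} are all mutually reachable — one SCC of size 4.
{3} is an SCC by itself.
That gives 2 strongly connected components.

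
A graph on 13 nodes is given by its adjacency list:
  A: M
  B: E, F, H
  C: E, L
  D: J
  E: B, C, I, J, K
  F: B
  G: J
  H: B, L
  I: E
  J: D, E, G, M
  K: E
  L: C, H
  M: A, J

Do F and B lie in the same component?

Yes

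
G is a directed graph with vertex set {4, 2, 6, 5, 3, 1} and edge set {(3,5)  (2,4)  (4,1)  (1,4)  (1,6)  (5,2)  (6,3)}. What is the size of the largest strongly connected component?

6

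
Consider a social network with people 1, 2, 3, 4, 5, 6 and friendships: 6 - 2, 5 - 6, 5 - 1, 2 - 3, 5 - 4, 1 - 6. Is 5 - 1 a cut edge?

No

After removing 5 - 1, the path 5-6-1 still connects them, so the edge is not a bridge.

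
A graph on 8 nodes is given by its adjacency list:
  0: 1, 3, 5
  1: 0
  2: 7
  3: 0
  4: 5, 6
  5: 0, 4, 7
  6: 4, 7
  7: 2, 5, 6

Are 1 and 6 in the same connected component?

From 1 we can reach 0, 1, 2, 3, 4, 5, 6, 7, which includes 6.

Yes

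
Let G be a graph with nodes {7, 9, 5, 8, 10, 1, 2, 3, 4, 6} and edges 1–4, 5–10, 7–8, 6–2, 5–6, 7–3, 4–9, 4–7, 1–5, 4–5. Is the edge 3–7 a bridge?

Yes

Removing 3–7 leaves no path between 3 and 7: the component count goes from 1 to 2. So it is a bridge.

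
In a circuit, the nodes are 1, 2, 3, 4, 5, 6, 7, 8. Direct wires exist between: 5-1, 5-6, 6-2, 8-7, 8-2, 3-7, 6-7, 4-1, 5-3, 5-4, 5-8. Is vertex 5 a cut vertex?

Deleting 5 raises the number of components from 1 to 2, so 5 is a cut vertex.

Yes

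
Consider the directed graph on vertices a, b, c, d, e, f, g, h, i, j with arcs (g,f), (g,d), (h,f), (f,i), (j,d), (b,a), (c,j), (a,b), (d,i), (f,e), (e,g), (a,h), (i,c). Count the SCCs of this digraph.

4

{c, d, i, j} are all mutually reachable — one SCC of size 4.
{e, f, g} are all mutually reachable — one SCC of size 3.
{a, b} are all mutually reachable — one SCC of size 2.
{h} is an SCC by itself.
That gives 4 strongly connected components.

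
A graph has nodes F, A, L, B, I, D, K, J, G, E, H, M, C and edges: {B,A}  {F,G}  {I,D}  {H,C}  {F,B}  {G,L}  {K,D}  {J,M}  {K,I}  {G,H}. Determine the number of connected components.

E is isolated — a component by itself.
Starting from J we can reach J, M. That is one component of size 2.
Starting from D we can reach D, I, K. That is one component of size 3.
Starting from A we can reach A, B, C, F, G, H, L. That is one component of size 7.
Total: 4 components.

4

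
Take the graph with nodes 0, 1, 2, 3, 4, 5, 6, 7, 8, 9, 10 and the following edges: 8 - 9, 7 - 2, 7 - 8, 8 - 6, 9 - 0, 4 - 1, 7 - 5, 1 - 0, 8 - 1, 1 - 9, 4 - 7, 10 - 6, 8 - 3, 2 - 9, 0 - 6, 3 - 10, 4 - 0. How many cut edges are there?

1

The edges on the cycle 7-2-9-1-8-7 are not bridges since each lies on that cycle.
But removing 7 - 5 disconnects 7 from 5 — this is a bridge.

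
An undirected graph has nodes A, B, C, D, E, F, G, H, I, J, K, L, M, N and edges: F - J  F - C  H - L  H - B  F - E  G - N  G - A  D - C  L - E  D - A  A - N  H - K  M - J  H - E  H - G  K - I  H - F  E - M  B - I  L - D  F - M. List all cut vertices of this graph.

H

Removing H increases the component count from 1 to 2, so H is a cut vertex.
By contrast removing E leaves 1 component; it is not a cut vertex. No other vertex is a cut vertex either.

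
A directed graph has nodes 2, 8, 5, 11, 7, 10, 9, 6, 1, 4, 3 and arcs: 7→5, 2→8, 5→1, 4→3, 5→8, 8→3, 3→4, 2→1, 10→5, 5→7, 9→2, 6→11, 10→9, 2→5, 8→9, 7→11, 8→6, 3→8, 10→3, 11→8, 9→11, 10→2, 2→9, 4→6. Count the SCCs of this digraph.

{2, 3, 4, 5, 6, 7, 8, 9, 11} are all mutually reachable — one SCC of size 9.
{1} is an SCC by itself.
{10} is an SCC by itself.
That gives 3 strongly connected components.

3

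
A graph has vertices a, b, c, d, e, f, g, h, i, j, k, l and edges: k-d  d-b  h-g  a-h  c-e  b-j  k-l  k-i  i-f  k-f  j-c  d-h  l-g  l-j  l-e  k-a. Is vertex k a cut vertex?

Yes

Deleting k raises the number of components from 1 to 2, so k is a cut vertex.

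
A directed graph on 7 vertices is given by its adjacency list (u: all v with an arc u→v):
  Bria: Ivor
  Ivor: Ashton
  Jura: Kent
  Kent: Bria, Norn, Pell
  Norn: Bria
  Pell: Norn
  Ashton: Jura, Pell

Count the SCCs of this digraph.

1

{Bria, Ivor, Jura, Kent, Norn, Pell, Ashton} are all mutually reachable — one SCC of size 7.
That gives 1 strongly connected component.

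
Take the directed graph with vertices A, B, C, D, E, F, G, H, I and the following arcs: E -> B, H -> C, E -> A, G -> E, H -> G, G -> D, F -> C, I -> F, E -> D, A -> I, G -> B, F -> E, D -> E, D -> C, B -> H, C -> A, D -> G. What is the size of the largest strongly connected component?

9

{A, B, C, D, E, F, G, H, I} are all mutually reachable — one SCC of size 9.
The largest has 9 vertices.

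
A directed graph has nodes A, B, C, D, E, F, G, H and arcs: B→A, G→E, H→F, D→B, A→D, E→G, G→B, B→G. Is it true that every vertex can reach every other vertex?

No

There is no directed path from F to C, so the graph is not strongly connected.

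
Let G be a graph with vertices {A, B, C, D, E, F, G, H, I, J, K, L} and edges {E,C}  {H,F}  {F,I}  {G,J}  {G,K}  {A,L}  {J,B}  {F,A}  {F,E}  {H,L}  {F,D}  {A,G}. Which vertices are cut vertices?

A, E, F, G, J

Removing A increases the component count from 1 to 2, so A is a cut vertex.
Removing E increases the component count from 1 to 2, so E is a cut vertex.
Removing F increases the component count from 1 to 4, so F is a cut vertex.
Likewise G, J are cut vertices.
By contrast removing B leaves 1 component; it is not a cut vertex. No other vertex is a cut vertex either.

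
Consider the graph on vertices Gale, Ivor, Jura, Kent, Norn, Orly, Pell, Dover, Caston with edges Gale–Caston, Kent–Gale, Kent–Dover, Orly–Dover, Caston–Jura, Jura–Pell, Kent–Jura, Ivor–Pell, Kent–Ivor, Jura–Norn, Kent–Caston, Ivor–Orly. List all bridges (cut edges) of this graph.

The edges on the cycle Kent-Ivor-Orly-Dover-Kent are not bridges since each lies on that cycle.
But removing Norn–Jura disconnects Norn from Jura — this is a bridge.

Jura-Norn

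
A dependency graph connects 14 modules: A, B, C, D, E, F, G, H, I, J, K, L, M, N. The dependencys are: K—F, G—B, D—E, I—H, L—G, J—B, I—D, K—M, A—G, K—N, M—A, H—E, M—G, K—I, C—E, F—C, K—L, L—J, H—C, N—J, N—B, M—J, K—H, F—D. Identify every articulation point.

K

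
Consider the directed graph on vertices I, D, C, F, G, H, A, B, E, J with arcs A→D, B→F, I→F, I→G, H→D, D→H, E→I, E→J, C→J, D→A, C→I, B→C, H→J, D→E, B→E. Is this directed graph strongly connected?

No

There is no directed path from J to A, so the graph is not strongly connected.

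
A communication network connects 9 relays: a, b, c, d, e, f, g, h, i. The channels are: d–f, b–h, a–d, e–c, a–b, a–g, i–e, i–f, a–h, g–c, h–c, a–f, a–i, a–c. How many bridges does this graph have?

0

The edges on the cycle a-i-e-c-h-b-a are not bridges since each lies on that cycle.
Every edge lies on some cycle, so there are no bridges.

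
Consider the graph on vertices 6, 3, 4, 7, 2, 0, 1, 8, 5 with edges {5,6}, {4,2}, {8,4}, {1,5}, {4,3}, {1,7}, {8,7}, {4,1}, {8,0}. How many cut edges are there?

5

The edges on the cycle 8-4-1-7-8 are not bridges since each lies on that cycle.
But removing 4–2 disconnects 4 from 2; removing 1–5 disconnects 1 from 5; removing 4–3 disconnects 4 from 3; removing 8–0 disconnects 8 from 0 — these are bridges.
In total 5 edges are bridges.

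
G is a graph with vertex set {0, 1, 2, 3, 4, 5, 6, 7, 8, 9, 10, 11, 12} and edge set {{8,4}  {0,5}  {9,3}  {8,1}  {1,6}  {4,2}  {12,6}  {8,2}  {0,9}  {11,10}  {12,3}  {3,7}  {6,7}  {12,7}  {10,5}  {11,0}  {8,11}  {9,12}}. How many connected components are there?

1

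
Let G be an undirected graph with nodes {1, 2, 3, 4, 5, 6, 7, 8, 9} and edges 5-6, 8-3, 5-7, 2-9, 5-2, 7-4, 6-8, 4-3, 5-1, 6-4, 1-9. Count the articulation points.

Removing 5 increases the component count from 1 to 2, so 5 is a cut vertex.
By contrast removing 8 leaves 1 component; it is not a cut vertex. No other vertex is a cut vertex either.

1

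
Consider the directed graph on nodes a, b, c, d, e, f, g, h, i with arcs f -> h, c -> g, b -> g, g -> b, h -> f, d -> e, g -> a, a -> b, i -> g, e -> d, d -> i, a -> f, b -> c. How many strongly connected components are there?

{a, b, c, g} are all mutually reachable — one SCC of size 4.
{d, e} are all mutually reachable — one SCC of size 2.
{f, h} are all mutually reachable — one SCC of size 2.
{i} is an SCC by itself.
That gives 4 strongly connected components.

4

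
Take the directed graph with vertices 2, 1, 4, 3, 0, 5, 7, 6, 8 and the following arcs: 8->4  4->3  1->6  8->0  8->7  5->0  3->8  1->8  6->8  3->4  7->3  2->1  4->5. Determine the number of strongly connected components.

6

{3, 4, 7, 8} are all mutually reachable — one SCC of size 4.
{1} is an SCC by itself.
{5} is an SCC by itself.
{0} is an SCC by itself.
{6} is an SCC by itself.
(and 1 more singleton SCC)
That gives 6 strongly connected components.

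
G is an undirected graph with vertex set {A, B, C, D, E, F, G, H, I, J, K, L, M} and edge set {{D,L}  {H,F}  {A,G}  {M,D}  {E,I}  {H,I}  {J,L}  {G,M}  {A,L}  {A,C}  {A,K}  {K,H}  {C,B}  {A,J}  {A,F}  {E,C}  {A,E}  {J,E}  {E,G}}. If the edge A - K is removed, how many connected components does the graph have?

1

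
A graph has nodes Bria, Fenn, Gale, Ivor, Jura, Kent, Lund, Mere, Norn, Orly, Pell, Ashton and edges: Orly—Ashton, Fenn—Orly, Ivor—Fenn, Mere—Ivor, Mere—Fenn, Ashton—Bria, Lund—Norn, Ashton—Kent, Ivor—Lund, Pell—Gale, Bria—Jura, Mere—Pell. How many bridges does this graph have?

9

The edges on the cycle Mere-Ivor-Fenn-Mere are not bridges since each lies on that cycle.
But removing Orly—Ashton disconnects Orly from Ashton; removing Bria—Ashton disconnects Bria from Ashton; removing Fenn—Orly disconnects Fenn from Orly; removing Ashton—Kent disconnects Ashton from Kent — these are bridges.
In total 9 edges are bridges.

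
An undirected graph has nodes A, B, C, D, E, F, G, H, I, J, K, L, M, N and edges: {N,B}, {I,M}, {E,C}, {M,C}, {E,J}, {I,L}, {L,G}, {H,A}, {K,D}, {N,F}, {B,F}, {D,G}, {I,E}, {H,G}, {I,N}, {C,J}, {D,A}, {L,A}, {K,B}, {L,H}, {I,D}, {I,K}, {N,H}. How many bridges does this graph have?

0

The edges on the cycle I-M-C-J-E-I are not bridges since each lies on that cycle.
Every edge lies on some cycle, so there are no bridges.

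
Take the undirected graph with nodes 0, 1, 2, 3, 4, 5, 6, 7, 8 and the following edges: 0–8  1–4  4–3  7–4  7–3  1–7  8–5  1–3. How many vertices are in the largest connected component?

4

2 is isolated — a component by itself.
6 is isolated — a component by itself.
Starting from 0 we can reach 0, 5, 8. That is one component of size 3.
Starting from 1 we can reach 1, 3, 4, 7. That is one component of size 4.
The largest has 4 vertices.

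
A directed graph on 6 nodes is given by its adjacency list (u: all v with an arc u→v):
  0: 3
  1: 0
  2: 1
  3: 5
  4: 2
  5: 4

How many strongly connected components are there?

1

{0, 1, 2, 3, 4, 5} are all mutually reachable — one SCC of size 6.
That gives 1 strongly connected component.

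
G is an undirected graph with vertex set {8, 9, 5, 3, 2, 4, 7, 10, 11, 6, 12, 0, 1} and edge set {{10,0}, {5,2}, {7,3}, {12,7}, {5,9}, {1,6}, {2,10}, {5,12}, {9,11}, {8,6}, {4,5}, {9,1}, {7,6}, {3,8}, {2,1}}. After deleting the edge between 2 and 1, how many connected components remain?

1

2 and 1 are still connected via 2-5-9-1, so the component count stays at 1.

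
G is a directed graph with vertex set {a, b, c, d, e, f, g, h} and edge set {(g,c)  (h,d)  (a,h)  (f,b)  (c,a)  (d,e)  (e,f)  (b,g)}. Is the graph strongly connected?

From d we can reach every vertex (a, b, c, d, e, f, g, h), and every vertex can reach d (a, b, c, d, e, f, g, h). So the whole graph is one strongly connected component.

Yes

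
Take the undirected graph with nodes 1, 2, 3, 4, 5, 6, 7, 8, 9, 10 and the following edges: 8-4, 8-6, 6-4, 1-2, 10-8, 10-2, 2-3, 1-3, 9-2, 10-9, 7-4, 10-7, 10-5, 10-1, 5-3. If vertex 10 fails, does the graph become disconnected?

Deleting 10 raises the number of components from 1 to 2, so 10 is a cut vertex.

Yes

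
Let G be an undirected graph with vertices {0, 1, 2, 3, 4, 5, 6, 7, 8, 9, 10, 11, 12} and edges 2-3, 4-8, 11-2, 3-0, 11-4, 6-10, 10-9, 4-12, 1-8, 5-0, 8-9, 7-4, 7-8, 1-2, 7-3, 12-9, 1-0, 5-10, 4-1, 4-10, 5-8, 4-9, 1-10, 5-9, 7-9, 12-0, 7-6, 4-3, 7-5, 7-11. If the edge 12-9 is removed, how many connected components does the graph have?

12 and 9 are still connected via 12-4-9, so the component count stays at 1.

1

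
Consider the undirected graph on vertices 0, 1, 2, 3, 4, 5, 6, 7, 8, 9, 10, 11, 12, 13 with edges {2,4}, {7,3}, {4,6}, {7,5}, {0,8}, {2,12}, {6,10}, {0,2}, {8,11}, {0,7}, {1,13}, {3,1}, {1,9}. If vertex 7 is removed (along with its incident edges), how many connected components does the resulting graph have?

With 7 gone, the remaining components are: {5}; {1, 3, 9, 13}; {0, 2, 4, 6, 8, 10, 11, 12}.
That is 3 components.

3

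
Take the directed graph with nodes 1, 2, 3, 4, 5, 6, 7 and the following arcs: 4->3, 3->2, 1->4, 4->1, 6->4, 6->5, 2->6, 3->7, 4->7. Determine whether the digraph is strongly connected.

No

There is no directed path from 7 to 5, so the graph is not strongly connected.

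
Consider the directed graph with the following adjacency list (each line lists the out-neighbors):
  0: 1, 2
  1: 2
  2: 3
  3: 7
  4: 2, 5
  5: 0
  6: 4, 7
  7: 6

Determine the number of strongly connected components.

1

{0, 1, 2, 3, 4, 5, 6, 7} are all mutually reachable — one SCC of size 8.
That gives 1 strongly connected component.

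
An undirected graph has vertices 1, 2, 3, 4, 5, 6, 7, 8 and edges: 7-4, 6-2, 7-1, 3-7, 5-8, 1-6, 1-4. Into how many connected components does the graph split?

2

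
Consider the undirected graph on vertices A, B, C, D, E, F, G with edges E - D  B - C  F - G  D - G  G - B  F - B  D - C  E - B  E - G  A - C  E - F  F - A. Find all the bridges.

none

The edges on the cycle E-F-A-C-B-G-D-E are not bridges since each lies on that cycle.
Every edge lies on some cycle, so there are no bridges.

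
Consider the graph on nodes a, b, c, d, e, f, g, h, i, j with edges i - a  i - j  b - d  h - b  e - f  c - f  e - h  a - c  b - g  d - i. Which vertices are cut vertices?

Removing b increases the component count from 1 to 2, so b is a cut vertex.
Removing i increases the component count from 1 to 2, so i is a cut vertex.
By contrast removing j leaves 1 component; it is not a cut vertex. No other vertex is a cut vertex either.

b, i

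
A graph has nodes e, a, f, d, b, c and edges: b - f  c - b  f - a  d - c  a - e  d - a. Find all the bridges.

The edges on the cycle d-c-b-f-a-d are not bridges since each lies on that cycle.
But removing a - e disconnects a from e — this is a bridge.

a-e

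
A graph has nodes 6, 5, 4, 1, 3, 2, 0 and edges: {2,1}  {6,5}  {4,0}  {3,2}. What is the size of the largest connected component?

3

Starting from 0 we can reach 0, 4. That is one component of size 2.
Starting from 5 we can reach 5, 6. That is one component of size 2.
Starting from 1 we can reach 1, 2, 3. That is one component of size 3.
The largest has 3 vertices.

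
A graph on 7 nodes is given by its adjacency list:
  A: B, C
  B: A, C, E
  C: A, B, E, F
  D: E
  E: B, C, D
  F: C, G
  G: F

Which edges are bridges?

C-F, D-E, F-G

The edges on the cycle C-E-B-C are not bridges since each lies on that cycle.
But removing E-D disconnects E from D; removing F-G disconnects F from G; removing F-C disconnects F from C — these are bridges.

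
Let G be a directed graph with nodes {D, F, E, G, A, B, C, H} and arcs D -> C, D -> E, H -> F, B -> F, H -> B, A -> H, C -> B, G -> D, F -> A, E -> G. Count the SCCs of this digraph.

3

{A, B, F, H} are all mutually reachable — one SCC of size 4.
{D, E, G} are all mutually reachable — one SCC of size 3.
{C} is an SCC by itself.
That gives 3 strongly connected components.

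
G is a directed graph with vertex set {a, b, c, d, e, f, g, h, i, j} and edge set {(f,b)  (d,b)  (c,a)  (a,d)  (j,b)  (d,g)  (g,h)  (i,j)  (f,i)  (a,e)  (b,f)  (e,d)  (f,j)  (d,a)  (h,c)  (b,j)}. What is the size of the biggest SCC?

{a, c, d, e, g, h} are all mutually reachable — one SCC of size 6.
{b, f, i, j} are all mutually reachable — one SCC of size 4.
The largest has 6 vertices.

6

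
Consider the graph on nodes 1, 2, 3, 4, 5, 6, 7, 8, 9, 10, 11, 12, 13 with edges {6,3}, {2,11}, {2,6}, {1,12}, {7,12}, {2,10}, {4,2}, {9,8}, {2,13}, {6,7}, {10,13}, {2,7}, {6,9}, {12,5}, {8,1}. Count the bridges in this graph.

The edges on the cycle 6-7-12-1-8-9-6 are not bridges since each lies on that cycle.
But removing 2—11 disconnects 2 from 11; removing 12—5 disconnects 12 from 5; removing 2—4 disconnects 2 from 4; removing 3—6 disconnects 3 from 6 — these are bridges.
That makes 4 bridges.

4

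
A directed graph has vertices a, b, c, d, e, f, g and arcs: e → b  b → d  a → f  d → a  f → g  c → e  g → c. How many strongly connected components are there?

1

{a, b, c, d, e, f, g} are all mutually reachable — one SCC of size 7.
That gives 1 strongly connected component.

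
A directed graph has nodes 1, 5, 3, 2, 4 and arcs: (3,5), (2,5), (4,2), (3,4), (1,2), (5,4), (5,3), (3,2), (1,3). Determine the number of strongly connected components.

2

{2, 3, 4, 5} are all mutually reachable — one SCC of size 4.
{1} is an SCC by itself.
That gives 2 strongly connected components.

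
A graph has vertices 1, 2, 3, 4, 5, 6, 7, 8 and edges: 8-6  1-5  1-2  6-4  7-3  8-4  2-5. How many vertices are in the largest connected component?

3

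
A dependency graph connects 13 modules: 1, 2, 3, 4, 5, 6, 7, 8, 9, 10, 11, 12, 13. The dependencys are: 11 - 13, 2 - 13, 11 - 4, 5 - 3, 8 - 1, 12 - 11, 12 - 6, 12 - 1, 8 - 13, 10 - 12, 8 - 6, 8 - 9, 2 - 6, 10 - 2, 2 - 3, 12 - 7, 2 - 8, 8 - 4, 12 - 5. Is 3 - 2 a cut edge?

After removing 3 - 2, the path 3-5-12-10-2 still connects them, so the edge is not a bridge.

No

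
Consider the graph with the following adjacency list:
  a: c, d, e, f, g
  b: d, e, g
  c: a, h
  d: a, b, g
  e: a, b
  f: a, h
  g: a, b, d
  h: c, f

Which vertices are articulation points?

Removing a increases the component count from 1 to 2, so a is a cut vertex.
By contrast removing f leaves 1 component; it is not a cut vertex. No other vertex is a cut vertex either.

a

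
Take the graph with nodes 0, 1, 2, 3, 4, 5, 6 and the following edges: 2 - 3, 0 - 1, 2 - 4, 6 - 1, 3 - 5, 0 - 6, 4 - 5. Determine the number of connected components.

Starting from 0 we can reach 0, 1, 6. That is one component of size 3.
Starting from 2 we can reach 2, 3, 4, 5. That is one component of size 4.
Total: 2 components.

2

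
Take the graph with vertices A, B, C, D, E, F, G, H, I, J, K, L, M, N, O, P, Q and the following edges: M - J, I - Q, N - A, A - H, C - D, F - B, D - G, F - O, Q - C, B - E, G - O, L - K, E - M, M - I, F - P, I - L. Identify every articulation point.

Removing A increases the component count from 2 to 3, so A is a cut vertex.
Removing F increases the component count from 2 to 3, so F is a cut vertex.
Removing I increases the component count from 2 to 3, so I is a cut vertex.
Likewise L, M are cut vertices.
By contrast removing Q leaves 2 components; it is not a cut vertex. No other vertex is a cut vertex either.

A, F, I, L, M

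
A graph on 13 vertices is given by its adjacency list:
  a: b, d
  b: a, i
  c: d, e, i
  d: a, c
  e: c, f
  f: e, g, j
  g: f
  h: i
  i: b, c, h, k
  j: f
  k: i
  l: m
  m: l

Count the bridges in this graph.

7

The edges on the cycle c-i-b-a-d-c are not bridges since each lies on that cycle.
But removing l-m disconnects l from m; removing f-j disconnects f from j; removing h-i disconnects h from i; removing f-e disconnects f from e — these are bridges.
In total 7 edges are bridges.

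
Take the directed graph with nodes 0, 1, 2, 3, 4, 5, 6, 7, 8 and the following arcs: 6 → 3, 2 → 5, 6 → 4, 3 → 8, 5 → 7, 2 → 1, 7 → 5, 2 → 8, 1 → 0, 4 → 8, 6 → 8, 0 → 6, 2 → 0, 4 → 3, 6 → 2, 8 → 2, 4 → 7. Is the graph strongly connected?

No

There is no directed path from 5 to 8, so the graph is not strongly connected.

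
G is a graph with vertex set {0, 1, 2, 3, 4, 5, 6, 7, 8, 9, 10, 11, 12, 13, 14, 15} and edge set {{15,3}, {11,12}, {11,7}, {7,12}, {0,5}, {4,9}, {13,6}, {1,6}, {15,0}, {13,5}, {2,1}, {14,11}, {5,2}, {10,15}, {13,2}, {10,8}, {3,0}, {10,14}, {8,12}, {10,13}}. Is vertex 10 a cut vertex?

Yes

Deleting 10 raises the number of components from 2 to 3, so 10 is a cut vertex.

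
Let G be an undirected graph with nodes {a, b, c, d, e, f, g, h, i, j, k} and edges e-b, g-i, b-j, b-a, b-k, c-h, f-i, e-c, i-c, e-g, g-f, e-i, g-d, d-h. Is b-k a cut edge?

Removing b-k leaves no path between b and k: the component count goes from 1 to 2. So it is a bridge.

Yes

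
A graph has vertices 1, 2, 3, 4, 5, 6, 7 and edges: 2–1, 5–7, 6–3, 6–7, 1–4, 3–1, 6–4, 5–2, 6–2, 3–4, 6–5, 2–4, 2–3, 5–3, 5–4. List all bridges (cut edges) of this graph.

The edges on the cycle 6-5-3-1-4-6 are not bridges since each lies on that cycle.
Every edge lies on some cycle, so there are no bridges.

none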